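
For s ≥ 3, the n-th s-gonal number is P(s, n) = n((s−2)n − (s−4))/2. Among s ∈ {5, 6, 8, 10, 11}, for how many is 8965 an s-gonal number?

s = 5: P(5, 77) = 8855 and P(5, 78) = 9087; 8965 is not s-gonal.
s = 6: P(6, 67) = 8911 and P(6, 68) = 9180; 8965 is not s-gonal.
s = 8: P(8, 55) = 8965. ✓
s = 10: P(10, 47) = 8695 and P(10, 48) = 9072; 8965 is not s-gonal.
s = 11: P(11, 45) = 8955 and P(11, 46) = 9361; 8965 is not s-gonal.
Hits: s ∈ {8} → 1.

1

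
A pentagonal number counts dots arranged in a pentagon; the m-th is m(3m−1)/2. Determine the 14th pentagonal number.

14·(3·14 − 1)/2 = 14·41/2 = 287.

287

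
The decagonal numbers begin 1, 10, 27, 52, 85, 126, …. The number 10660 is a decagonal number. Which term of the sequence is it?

52

Set n(4n−3) = 10660, giving 4n² − 3n − 10660 = 0.
The discriminant is 9 + 16·10660 = 170569, and √170569 = 413.
So n = (3 + 413) / 8 = 416/8 = 52.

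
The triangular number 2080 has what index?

Set n(n+1)/2 = 2080, giving n² + n − 4160 = 0.
The discriminant is 1 + 8·2080 = 16641, and √16641 = 129.
So n = (-1 + 129) / 2 = 128/2 = 64.
Check: 64·65/2 = 2080. ✓

64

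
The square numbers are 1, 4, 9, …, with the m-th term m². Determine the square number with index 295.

The 295th square number is n² with n = 295.
295² = 87025.

87025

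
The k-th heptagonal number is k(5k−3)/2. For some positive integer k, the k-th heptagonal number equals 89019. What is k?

189

Set n(5n−3)/2 = 89019, giving 5n² − 3n − 178038 = 0.
The discriminant is 9 + 40·89019 = 3560769, and √3560769 = 1887.
So n = (3 + 1887) / 10 = 1890/10 = 189.
Check: 189·(5·189 − 3)/2 = 89019. ✓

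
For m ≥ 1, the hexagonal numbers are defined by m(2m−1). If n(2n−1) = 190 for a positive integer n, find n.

10

Set n(2n−1) = 190, giving 2n² − n − 190 = 0.
So n = (1 + 39) / 4 = 40/4 = 10.
Check: 10·(2·10 − 1) = 190. ✓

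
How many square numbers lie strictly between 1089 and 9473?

64

The n-th square number is n².
Smallest index with value > 1089: n = 34 (giving 1156).
Largest index with value < 9473: n = 97 (giving 9409).
Indices 34 through 97: 64 terms.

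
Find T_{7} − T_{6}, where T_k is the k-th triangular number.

7

Consecutive triangular numbers differ by n: T_{7} − T_{6} = 7.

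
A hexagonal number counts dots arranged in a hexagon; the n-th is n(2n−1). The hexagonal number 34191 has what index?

131

Set n(2n−1) = 34191, giving 2n² − n − 34191 = 0.
So n = (1 + 523) / 4 = 524/4 = 131.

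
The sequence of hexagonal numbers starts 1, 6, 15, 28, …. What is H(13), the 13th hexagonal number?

13·(2·13 − 1) = 13·25 = 325.

325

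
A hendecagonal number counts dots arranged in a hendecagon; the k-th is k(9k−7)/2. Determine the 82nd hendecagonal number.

29971

82·(9·82 − 7)/2 = 82·731/2 = 29971.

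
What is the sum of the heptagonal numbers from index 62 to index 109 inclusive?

Σ i(5i−3)/2 = (5Σi² − 3Σi) / 2 over i = 62..109.
Σi = 5995 − 1891 = 4104 and Σi² = 437635 − 77531 = 360104.
(5·360104 − 3·4104) / 2 = 1788208/2 = 894104.

894104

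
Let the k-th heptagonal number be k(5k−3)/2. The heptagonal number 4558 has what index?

Set n(5n−3)/2 = 4558, giving 5n² − 3n − 9116 = 0.
So n = (3 + 427) / 10 = 430/10 = 43.

43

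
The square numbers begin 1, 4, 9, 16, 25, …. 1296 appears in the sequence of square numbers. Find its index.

We need n² = 1296, so n = √1296 = 36.
Check: 36² = 1296. ✓

36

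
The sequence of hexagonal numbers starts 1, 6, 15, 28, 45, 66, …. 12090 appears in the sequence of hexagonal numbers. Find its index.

Set n(2n−1) = 12090, giving 2n² − n − 12090 = 0.
The discriminant is 1 + 8·12090 = 96721, and √96721 = 311.
So n = (1 + 311) / 4 = 312/4 = 78.

78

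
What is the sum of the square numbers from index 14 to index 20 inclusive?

Σ_{i=14}^{20} i² = 2870 − 819 = 2051.

2051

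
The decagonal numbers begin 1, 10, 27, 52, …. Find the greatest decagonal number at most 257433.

257302

Solve n(4n−3) ≤ 257433 for integer n.
n = 254 gives 257302 ≤ 257433, while n = 255 gives 259335 > 257433; so the answer is 257302.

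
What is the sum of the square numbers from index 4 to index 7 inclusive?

126

Σ_{i=4}^{7} i² = 140 − 14 = 126.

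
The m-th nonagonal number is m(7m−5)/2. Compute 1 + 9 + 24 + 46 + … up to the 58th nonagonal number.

229274

Σ i(7i−5)/2 = (7Σi² − 5Σi) / 2 over i = 1..58.
Σi = 1711 and Σi² = 66729.
(7·66729 − 5·1711) / 2 = 458548/2 = 229274.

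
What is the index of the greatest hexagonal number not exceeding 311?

12

Solve n(2n−1) ≤ 311 for integer n.
n = 12 gives 276 ≤ 311, while n = 13 gives 325 > 311; so the answer is index 12.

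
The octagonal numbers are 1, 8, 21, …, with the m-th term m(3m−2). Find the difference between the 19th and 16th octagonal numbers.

309

19·(3·19 − 2) = 1045 and 16·(3·16 − 2) = 736.
Difference: 1045 − 736 = 309.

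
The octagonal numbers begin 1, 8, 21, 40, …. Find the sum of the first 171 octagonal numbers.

Σ i(3i−2) = 3Σi² − 2Σi over i = 1..171.
Σi = 14706 and Σi² = 1681386.
3·1681386 − 2·14706 = 5014746.

5014746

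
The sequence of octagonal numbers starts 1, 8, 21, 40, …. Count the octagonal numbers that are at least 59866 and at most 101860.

43

The n-th octagonal number is n(3n−2).
Smallest index with value ≥ 59866: n = 142 (giving 60208).
Largest index with value ≤ 101860: n = 184 (giving 101200).
Indices 142 through 184: 43 terms.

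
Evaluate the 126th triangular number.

8001

The 126th triangular number is n(n+1)/2 with n = 126.
126·127/2 = 16002/2 = 8001.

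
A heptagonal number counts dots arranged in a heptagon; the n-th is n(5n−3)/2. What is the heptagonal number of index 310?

239785

The 310th heptagonal number is n(5n−3)/2 with n = 310.
310·(5·310 − 3)/2 = 310·1547/2 = 239785.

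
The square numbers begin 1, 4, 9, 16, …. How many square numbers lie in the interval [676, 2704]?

27

The n-th square number is n².
Smallest index with value ≥ 676: n = 26 (giving 676).
Largest index with value ≤ 2704: n = 52 (giving 2704).
Indices 26 through 52: 27 terms.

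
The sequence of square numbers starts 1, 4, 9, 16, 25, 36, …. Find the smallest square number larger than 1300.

1369

Solve n² > 1300 for integer n.
The largest n with value ≤ 1300 is 36 (since 1296 ≤ 1300 < 1369), so the first above is n = 37, value 1369.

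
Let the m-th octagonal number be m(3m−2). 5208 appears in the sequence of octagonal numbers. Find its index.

Set n(3n−2) = 5208, giving 3n² − 2n − 5208 = 0.
The discriminant is 4 + 12·5208 = 62500, and √62500 = 250.
So n = (2 + 250) / 6 = 252/6 = 42.

42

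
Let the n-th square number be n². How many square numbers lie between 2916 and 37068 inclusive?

The n-th square number is n².
Smallest index with value ≥ 2916: n = 54 (giving 2916).
Largest index with value ≤ 37068: n = 192 (giving 36864).
Indices 54 through 192: 139 terms.

139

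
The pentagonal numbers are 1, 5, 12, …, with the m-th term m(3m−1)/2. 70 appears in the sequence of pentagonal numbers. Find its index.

Set n(3n−1)/2 = 70, giving 3n² − n − 140 = 0.
The discriminant is 1 + 24·70 = 1681, and √1681 = 41.
So n = (1 + 41) / 6 = 42/6 = 7.
Check: 7·(3·7 − 1)/2 = 70. ✓

7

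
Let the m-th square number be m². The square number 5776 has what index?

76

We need n² = 5776, so n = √5776 = 76.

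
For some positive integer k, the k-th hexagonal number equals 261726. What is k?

Set n(2n−1) = 261726, giving 2n² − n − 261726 = 0.
So n = (1 + 1447) / 4 = 1448/4 = 362.

362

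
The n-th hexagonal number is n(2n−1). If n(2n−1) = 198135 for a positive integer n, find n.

Set n(2n−1) = 198135, giving 2n² − n − 198135 = 0.
So n = (1 + 1259) / 4 = 1260/4 = 315.

315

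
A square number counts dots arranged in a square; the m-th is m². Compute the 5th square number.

25

The 5th square number is n² with n = 5.
5² = 25.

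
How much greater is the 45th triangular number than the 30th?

45·46/2 = 1035 and 30·31/2 = 465.
Difference: 1035 − 465 = 570.

570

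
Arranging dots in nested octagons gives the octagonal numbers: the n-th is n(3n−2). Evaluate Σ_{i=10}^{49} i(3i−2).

Σ i(3i−2) = 3Σi² − 2Σi over i = 10..49.
Σi = 1225 − 45 = 1180 and Σi² = 40425 − 285 = 40140.
3·40140 − 2·1180 = 118060.

118060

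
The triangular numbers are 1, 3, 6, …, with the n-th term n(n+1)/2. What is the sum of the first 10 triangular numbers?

220

Σ i(i+1)/2 = (Σi² + Σi) / 2 over i = 1..10.
Σi = 55 and Σi² = 385.
(1·385 + 1·55) / 2 = 440/2 = 220.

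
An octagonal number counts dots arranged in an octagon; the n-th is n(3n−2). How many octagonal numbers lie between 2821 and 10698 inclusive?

30

The n-th octagonal number is n(3n−2).
Smallest index with value ≥ 2821: n = 31 (giving 2821).
Largest index with value ≤ 10698: n = 60 (giving 10680).
Indices 31 through 60: 30 terms.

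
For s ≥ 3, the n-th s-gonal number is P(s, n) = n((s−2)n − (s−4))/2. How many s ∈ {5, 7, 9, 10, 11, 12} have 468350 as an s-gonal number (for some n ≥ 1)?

s = 5: P(5, 558) = 466767 and P(5, 559) = 468442; 468350 is not s-gonal.
s = 7: P(7, 433) = 468073 and P(7, 434) = 470239; 468350 is not s-gonal.
s = 9: P(9, 366) = 467931 and P(9, 367) = 470494; 468350 is not s-gonal.
s = 10: P(10, 342) = 466830 and P(10, 343) = 469567; 468350 is not s-gonal.
s = 11: P(11, 323) = 468350. ✓
s = 12: P(12, 306) = 466956 and P(12, 307) = 470017; 468350 is not s-gonal.
Hits: s ∈ {11} → 1.

1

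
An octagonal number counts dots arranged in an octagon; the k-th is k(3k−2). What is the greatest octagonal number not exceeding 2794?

Solve n(3n−2) ≤ 2794 for integer n.
n = 30 gives 2640 ≤ 2794, while n = 31 gives 2821 > 2794; so the answer is 2640.

2640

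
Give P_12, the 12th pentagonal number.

210

The 12th pentagonal number is n(3n−1)/2 with n = 12.
12·(3·12 − 1)/2 = 12·35/2 = 210.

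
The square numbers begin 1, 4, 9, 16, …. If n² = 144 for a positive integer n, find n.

We need n² = 144, so n = √144 = 12.
Check: 12² = 144. ✓

12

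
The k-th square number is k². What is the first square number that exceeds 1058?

1089

Solve n² > 1058 for integer n.
The largest n with value ≤ 1058 is 32 (since 1024 ≤ 1058 < 1089), so the first above is n = 33, value 1089.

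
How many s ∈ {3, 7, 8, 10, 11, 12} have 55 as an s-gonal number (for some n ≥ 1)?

2

s = 3: P(3, 10) = 55. ✓
s = 7: P(7, 5) = 55. ✓
s = 8: P(8, 4) = 40 and P(8, 5) = 65; 55 is not s-gonal.
s = 10: P(10, 4) = 52 and P(10, 5) = 85; 55 is not s-gonal.
s = 11: P(11, 3) = 30 and P(11, 4) = 58; 55 is not s-gonal.
s = 12: P(12, 3) = 33 and P(12, 4) = 64; 55 is not s-gonal.
Hits: s ∈ {3, 7} → 2.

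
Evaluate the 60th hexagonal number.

The 60th hexagonal number is n(2n−1) with n = 60.
60·(2·60 − 1) = 60·119 = 7140.

7140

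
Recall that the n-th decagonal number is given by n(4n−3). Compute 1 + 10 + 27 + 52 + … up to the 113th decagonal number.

1930153

Σ i(4i−3) = 4Σi² − 3Σi over i = 1..113.
Σi = 6441 and Σi² = 487369.
4·487369 − 3·6441 = 1930153.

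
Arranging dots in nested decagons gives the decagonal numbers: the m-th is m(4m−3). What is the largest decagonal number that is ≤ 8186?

Solve n(4n−3) ≤ 8186 for integer n.
n = 45 gives 7965 ≤ 8186, while n = 46 gives 8326 > 8186; so the answer is 7965.

7965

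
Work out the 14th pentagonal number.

The 14th pentagonal number is n(3n−1)/2 with n = 14.
14·(3·14 − 1)/2 = 14·41/2 = 287.

287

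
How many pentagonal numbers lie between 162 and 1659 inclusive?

23

The n-th pentagonal number is n(3n−1)/2.
Smallest index with value ≥ 162: n = 11 (giving 176).
Largest index with value ≤ 1659: n = 33 (giving 1617).
Indices 11 through 33: 23 terms.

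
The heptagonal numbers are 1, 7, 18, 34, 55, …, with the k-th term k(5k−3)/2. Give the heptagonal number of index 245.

149695

The 245th heptagonal number is n(5n−3)/2 with n = 245.
245·(5·245 − 3)/2 = 245·1222/2 = 245·611 = 149695.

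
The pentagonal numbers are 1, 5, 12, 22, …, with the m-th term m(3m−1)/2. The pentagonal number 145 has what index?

Set n(3n−1)/2 = 145, giving 3n² − n − 290 = 0.
The discriminant is 1 + 24·145 = 3481, and √3481 = 59.
So n = (1 + 59) / 6 = 60/6 = 10.
Check: 10·(3·10 − 1)/2 = 145. ✓

10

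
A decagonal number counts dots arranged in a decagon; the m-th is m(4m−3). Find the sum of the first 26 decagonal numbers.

Σ i(4i−3) = 4Σi² − 3Σi over i = 1..26.
Σi = 351 and Σi² = 6201.
4·6201 − 3·351 = 23751.

23751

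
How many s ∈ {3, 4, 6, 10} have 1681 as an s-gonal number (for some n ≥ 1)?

1

s = 3: P(3, 57) = 1653 and P(3, 58) = 1711; 1681 is not s-gonal.
s = 4: P(4, 41) = 1681. ✓
s = 6: P(6, 29) = 1653 and P(6, 30) = 1770; 1681 is not s-gonal.
s = 10: P(10, 20) = 1540 and P(10, 21) = 1701; 1681 is not s-gonal.
Hits: s ∈ {4} → 1.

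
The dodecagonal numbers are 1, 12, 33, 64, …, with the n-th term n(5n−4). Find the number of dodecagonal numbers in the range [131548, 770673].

231

The n-th dodecagonal number is n(5n−4).
Smallest index with value ≥ 131548: n = 163 (giving 132193).
Largest index with value ≤ 770673: n = 393 (giving 770673).
Indices 163 through 393: 231 terms.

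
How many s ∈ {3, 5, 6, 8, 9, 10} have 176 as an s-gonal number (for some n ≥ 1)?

2

s = 3: P(3, 18) = 171 and P(3, 19) = 190; 176 is not s-gonal.
s = 5: P(5, 11) = 176. ✓
s = 6: P(6, 9) = 153 and P(6, 10) = 190; 176 is not s-gonal.
s = 8: P(8, 8) = 176. ✓
s = 9: P(9, 7) = 154 and P(9, 8) = 204; 176 is not s-gonal.
s = 10: P(10, 7) = 175 and P(10, 8) = 232; 176 is not s-gonal.
Hits: s ∈ {5, 8} → 2.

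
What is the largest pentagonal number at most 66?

Solve n(3n−1)/2 ≤ 66 for integer n.
n = 6 gives 51 ≤ 66, while n = 7 gives 70 > 66; so the answer is 51.

51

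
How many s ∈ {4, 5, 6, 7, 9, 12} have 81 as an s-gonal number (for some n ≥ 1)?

s = 4: P(4, 9) = 81. ✓
s = 5: P(5, 7) = 70 and P(5, 8) = 92; 81 is not s-gonal.
s = 6: P(6, 6) = 66 and P(6, 7) = 91; 81 is not s-gonal.
s = 7: P(7, 6) = 81. ✓
s = 9: P(9, 5) = 75 and P(9, 6) = 111; 81 is not s-gonal.
s = 12: P(12, 4) = 64 and P(12, 5) = 105; 81 is not s-gonal.
Hits: s ∈ {4, 7} → 2.

2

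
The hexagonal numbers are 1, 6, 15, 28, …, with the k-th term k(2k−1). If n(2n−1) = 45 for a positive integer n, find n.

Set n(2n−1) = 45, giving 2n² − n − 45 = 0.
So n = (1 + 19) / 4 = 20/4 = 5.
Check: 5·(2·5 − 1) = 45. ✓

5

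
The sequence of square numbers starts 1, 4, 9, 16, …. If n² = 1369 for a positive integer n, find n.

We need n² = 1369, so n = √1369 = 37.
Check: 37² = 1369. ✓

37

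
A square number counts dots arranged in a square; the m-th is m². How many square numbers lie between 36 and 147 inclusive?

7

The n-th square number is n².
Smallest index with value ≥ 36: n = 6 (giving 36).
Largest index with value ≤ 147: n = 12 (giving 144).
Indices 6 through 12: 7 terms.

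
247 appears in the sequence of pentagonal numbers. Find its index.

Set n(3n−1)/2 = 247, giving 3n² − n − 494 = 0.
The discriminant is 1 + 24·247 = 5929, and √5929 = 77.
So n = (1 + 77) / 6 = 78/6 = 13.
Check: 13·(3·13 − 1)/2 = 247. ✓

13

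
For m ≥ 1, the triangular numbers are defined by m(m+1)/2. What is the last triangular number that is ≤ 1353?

Solve n(n+1)/2 ≤ 1353 for integer n.
n = 51 gives 1326 ≤ 1353, while n = 52 gives 1378 > 1353; so the answer is 1326.

1326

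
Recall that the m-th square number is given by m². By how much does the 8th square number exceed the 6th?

28

8² = 64 and 6² = 36.
Difference: 64 − 36 = 28.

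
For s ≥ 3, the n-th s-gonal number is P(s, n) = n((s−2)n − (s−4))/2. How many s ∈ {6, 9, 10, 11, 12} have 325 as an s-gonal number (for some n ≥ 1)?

s = 6: P(6, 13) = 325. ✓
s = 9: P(9, 10) = 325. ✓
s = 10: P(10, 9) = 297 and P(10, 10) = 370; 325 is not s-gonal.
s = 11: P(11, 8) = 260 and P(11, 9) = 333; 325 is not s-gonal.
s = 12: P(12, 8) = 288 and P(12, 9) = 369; 325 is not s-gonal.
Hits: s ∈ {6, 9} → 2.

2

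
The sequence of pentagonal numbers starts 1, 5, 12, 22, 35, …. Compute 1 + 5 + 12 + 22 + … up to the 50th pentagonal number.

Σ i(3i−1)/2 = (3Σi² − Σi) / 2 over i = 1..50.
Σi = 1275 and Σi² = 42925.
(3·42925 − 1·1275) / 2 = 127500/2 = 63750.

63750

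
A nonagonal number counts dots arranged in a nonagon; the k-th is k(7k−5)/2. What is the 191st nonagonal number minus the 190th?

1331

Consecutive nonagonal numbers differ by 7n − 6: here 7·191 − 6 = 1331.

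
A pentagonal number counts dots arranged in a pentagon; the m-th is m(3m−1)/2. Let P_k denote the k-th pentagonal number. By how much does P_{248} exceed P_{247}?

Consecutive pentagonal numbers differ by 3n − 2: here 3·248 − 2 = 742.

742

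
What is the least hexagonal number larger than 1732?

1770

Solve n(2n−1) > 1732 for integer n.
The largest n with value ≤ 1732 is 29 (since 1653 ≤ 1732 < 1770), so the first above is n = 30, value 1770.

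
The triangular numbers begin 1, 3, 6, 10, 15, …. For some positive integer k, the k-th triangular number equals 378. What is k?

27

Set n(n+1)/2 = 378, giving n² + n − 756 = 0.
The discriminant is 1 + 8·378 = 3025, and √3025 = 55.
So n = (-1 + 55) / 2 = 54/2 = 27.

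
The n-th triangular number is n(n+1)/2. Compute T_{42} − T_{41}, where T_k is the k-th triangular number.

42

Consecutive triangular numbers differ by n: T_{42} − T_{41} = 42.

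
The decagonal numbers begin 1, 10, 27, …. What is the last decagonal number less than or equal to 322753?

321772

Solve n(4n−3) ≤ 322753 for integer n.
n = 284 gives 321772 ≤ 322753, while n = 285 gives 324045 > 322753; so the answer is 321772.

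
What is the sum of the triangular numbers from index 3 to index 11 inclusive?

282

Σ i(i+1)/2 = (Σi² + Σi) / 2 over i = 3..11.
Σi = 66 − 3 = 63 and Σi² = 506 − 5 = 501.
(1·501 + 1·63) / 2 = 564/2 = 282.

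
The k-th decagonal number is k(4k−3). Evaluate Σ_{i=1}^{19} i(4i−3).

Σ i(4i−3) = 4Σi² − 3Σi over i = 1..19.
Σi = 190 and Σi² = 2470.
4·2470 − 3·190 = 9310.

9310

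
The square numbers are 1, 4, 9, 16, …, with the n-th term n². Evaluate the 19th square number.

361

The 19th square number is n² with n = 19.
19² = 361.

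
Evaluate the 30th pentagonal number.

30·(3·30 − 1)/2 = 30·89/2 = 1335.

1335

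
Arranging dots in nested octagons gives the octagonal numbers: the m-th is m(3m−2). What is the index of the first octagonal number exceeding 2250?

28

Solve n(3n−2) > 2250 for integer n.
The largest n with value ≤ 2250 is 27 (since 2133 ≤ 2250 < 2296), so the first above is n = 28, value 2296.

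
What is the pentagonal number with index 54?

54·(3·54 − 1)/2 = 54·161/2 = 4347.

4347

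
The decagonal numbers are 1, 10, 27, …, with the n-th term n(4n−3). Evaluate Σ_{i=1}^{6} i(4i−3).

Σ i(4i−3) = 4Σi² − 3Σi over i = 1..6.
Σi = 21 and Σi² = 91.
4·91 − 3·21 = 301.

301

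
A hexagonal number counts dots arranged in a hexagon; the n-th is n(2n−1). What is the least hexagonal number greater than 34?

45

Solve n(2n−1) > 34 for integer n.
The largest n with value ≤ 34 is 4 (since 28 ≤ 34 < 45), so the first above is n = 5, value 45.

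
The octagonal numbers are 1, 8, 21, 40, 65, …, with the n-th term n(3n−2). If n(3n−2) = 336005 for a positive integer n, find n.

335

Set n(3n−2) = 336005, giving 3n² − 2n − 336005 = 0.
So n = (2 + 2008) / 6 = 2010/6 = 335.
Check: 335·(3·335 − 2) = 336005. ✓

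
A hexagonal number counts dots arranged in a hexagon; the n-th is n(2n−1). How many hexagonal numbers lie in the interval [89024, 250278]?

143

The n-th hexagonal number is n(2n−1).
Smallest index with value ≥ 89024: n = 212 (giving 89676).
Largest index with value ≤ 250278: n = 354 (giving 250278).
Indices 212 through 354: 143 terms.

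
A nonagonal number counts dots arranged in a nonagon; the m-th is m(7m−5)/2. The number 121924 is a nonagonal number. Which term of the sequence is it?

Set n(7n−5)/2 = 121924, giving 7n² − 5n − 243848 = 0.
The discriminant is 25 + 56·121924 = 6827769, and √6827769 = 2613.
So n = (5 + 2613) / 14 = 2618/14 = 187.
Check: 187·(7·187 − 5)/2 = 121924. ✓

187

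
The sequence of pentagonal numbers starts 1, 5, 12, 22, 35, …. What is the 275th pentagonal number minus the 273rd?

275·(3·275 − 1)/2 = 113300 and 273·(3·273 − 1)/2 = 111657.
Difference: 113300 − 111657 = 1643.

1643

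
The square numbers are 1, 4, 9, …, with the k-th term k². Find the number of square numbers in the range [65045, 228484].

223

The n-th square number is n².
Smallest index with value ≥ 65045: n = 256 (giving 65536).
Largest index with value ≤ 228484: n = 478 (giving 228484).
Indices 256 through 478: 223 terms.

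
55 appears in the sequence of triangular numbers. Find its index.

10

Set n(n+1)/2 = 55, giving n² + n − 110 = 0.
The discriminant is 1 + 8·55 = 441, and √441 = 21.
So n = (-1 + 21) / 2 = 20/2 = 10.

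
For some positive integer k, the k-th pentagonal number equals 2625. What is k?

42

Set n(3n−1)/2 = 2625, giving 3n² − n − 5250 = 0.
So n = (1 + 251) / 6 = 252/6 = 42.
Check: 42·(3·42 − 1)/2 = 2625. ✓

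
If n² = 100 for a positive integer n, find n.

10

We need n² = 100, so n = √100 = 10.
Check: 10² = 100. ✓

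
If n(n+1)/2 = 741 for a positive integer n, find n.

Set n(n+1)/2 = 741, giving n² + n − 1482 = 0.
So n = (-1 + 77) / 2 = 76/2 = 38.
Check: 38·39/2 = 741. ✓

38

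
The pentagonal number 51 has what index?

6

Set n(3n−1)/2 = 51, giving 3n² − n − 102 = 0.
The discriminant is 1 + 24·51 = 1225, and √1225 = 35.
So n = (1 + 35) / 6 = 36/6 = 6.
Check: 6·(3·6 − 1)/2 = 51. ✓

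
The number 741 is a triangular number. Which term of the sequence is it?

38

Set n(n+1)/2 = 741, giving n² + n − 1482 = 0.
The discriminant is 1 + 8·741 = 5929, and √5929 = 77.
So n = (-1 + 77) / 2 = 76/2 = 38.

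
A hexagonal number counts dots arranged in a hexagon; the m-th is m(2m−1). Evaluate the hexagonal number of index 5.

The 5th hexagonal number is n(2n−1) with n = 5.
5·(2·5 − 1) = 5·9 = 45.

45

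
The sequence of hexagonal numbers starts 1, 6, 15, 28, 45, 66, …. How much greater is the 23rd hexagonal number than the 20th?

255

23·(2·23 − 1) = 1035 and 20·(2·20 − 1) = 780.
Difference: 1035 − 780 = 255.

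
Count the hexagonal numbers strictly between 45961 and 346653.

265

The n-th hexagonal number is n(2n−1).
Smallest index with value > 45961: n = 152 (giving 46056).
Largest index with value < 346653: n = 416 (giving 345696).
Indices 152 through 416: 265 terms.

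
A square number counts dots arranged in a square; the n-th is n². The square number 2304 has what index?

48

We need n² = 2304, so n = √2304 = 48.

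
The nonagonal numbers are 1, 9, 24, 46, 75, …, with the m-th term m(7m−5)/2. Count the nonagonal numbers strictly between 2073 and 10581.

The n-th nonagonal number is n(7n−5)/2.
Smallest index with value > 2073: n = 25 (giving 2125).
Largest index with value < 10581: n = 55 (giving 10450).
Indices 25 through 55: 31 terms.

31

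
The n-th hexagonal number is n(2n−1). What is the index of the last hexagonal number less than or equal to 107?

7

Solve n(2n−1) ≤ 107 for integer n.
n = 7 gives 91 ≤ 107, while n = 8 gives 120 > 107; so the answer is index 7.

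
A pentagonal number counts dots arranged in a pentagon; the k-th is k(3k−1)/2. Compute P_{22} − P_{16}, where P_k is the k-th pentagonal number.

22·(3·22 − 1)/2 = 715 and 16·(3·16 − 1)/2 = 376.
Difference: 715 − 376 = 339.

339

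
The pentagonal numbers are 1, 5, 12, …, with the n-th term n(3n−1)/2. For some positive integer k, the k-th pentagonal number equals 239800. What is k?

Set n(3n−1)/2 = 239800, giving 3n² − n − 479600 = 0.
So n = (1 + 2399) / 6 = 2400/6 = 400.
Check: 400·(3·400 − 1)/2 = 239800. ✓

400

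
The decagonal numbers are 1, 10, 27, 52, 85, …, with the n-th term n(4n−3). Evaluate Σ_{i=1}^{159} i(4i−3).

5372080

Σ i(4i−3) = 4Σi² − 3Σi over i = 1..159.
Σi = 12720 and Σi² = 1352560.
4·1352560 − 3·12720 = 5372080.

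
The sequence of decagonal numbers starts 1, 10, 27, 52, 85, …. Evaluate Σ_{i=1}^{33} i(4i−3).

48433

Σ i(4i−3) = 4Σi² − 3Σi over i = 1..33.
Σi = 561 and Σi² = 12529.
4·12529 − 3·561 = 48433.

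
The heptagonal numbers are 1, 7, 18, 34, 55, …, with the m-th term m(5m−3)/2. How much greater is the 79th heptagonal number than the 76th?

1158

79·(5·79 − 3)/2 = 15484 and 76·(5·76 − 3)/2 = 14326.
Difference: 15484 − 14326 = 1158.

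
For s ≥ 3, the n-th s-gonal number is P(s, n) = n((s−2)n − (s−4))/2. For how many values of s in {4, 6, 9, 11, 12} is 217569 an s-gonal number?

1

s = 4: P(4, 466) = 217156 and P(4, 467) = 218089; 217569 is not s-gonal.
s = 6: P(6, 330) = 217470 and P(6, 331) = 218791; 217569 is not s-gonal.
s = 9: P(9, 249) = 216381 and P(9, 250) = 218125; 217569 is not s-gonal.
s = 11: P(11, 220) = 217030 and P(11, 221) = 219011; 217569 is not s-gonal.
s = 12: P(12, 209) = 217569. ✓
Hits: s ∈ {12} → 1.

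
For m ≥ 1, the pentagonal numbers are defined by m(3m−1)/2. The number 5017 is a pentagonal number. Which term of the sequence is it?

Set n(3n−1)/2 = 5017, giving 3n² − n − 10034 = 0.
The discriminant is 1 + 24·5017 = 120409, and √120409 = 347.
So n = (1 + 347) / 6 = 348/6 = 58.
Check: 58·(3·58 − 1)/2 = 5017. ✓

58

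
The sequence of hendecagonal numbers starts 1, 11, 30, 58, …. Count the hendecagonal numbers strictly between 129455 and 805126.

The n-th hendecagonal number is n(9n−7)/2.
Smallest index with value > 129455: n = 171 (giving 130986).
Largest index with value < 805126: n = 423 (giving 803700).
Indices 171 through 423: 253 terms.

253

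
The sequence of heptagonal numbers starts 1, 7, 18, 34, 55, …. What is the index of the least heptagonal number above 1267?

Solve n(5n−3)/2 > 1267 for integer n.
The largest n with value ≤ 1267 is 22 (since 1177 ≤ 1267 < 1288), so the first above is n = 23, value 1288.

23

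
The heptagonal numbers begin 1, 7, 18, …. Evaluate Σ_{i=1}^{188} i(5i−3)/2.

Σ i(5i−3)/2 = (5Σi² − 3Σi) / 2 over i = 1..188.
Σi = 17766 and Σi² = 2232594.
(5·2232594 − 3·17766) / 2 = 11109672/2 = 5554836.

5554836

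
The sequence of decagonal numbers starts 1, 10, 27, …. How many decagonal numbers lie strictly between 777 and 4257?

18

The n-th decagonal number is n(4n−3).
Smallest index with value > 777: n = 15 (giving 855).
Largest index with value < 4257: n = 32 (giving 4000).
Indices 15 through 32: 18 terms.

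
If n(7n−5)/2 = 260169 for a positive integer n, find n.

Set n(7n−5)/2 = 260169, giving 7n² − 5n − 520338 = 0.
The discriminant is 25 + 56·260169 = 14569489, and √14569489 = 3817.
So n = (5 + 3817) / 14 = 3822/14 = 273.
Check: 273·(7·273 − 5)/2 = 260169. ✓

273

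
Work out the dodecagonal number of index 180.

180·(5·180 − 4) = 180·896 = 161280.

161280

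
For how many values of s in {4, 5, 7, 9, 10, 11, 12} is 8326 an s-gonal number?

1

s = 4: P(4, 91) = 8281 and P(4, 92) = 8464; 8326 is not s-gonal.
s = 5: P(5, 74) = 8177 and P(5, 75) = 8400; 8326 is not s-gonal.
s = 7: P(7, 58) = 8323 and P(7, 59) = 8614; 8326 is not s-gonal.
s = 9: P(9, 49) = 8281 and P(9, 50) = 8625; 8326 is not s-gonal.
s = 10: P(10, 46) = 8326. ✓
s = 11: P(11, 43) = 8170 and P(11, 44) = 8558; 8326 is not s-gonal.
s = 12: P(12, 41) = 8241 and P(12, 42) = 8652; 8326 is not s-gonal.
Hits: s ∈ {10} → 1.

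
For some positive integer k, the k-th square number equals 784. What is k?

We need n² = 784, so n = √784 = 28.
Check: 28² = 784. ✓

28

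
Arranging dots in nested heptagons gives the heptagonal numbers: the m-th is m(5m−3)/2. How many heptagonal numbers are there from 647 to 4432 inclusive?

26

The n-th heptagonal number is n(5n−3)/2.
Smallest index with value ≥ 647: n = 17 (giving 697).
Largest index with value ≤ 4432: n = 42 (giving 4347).
Indices 17 through 42: 26 terms.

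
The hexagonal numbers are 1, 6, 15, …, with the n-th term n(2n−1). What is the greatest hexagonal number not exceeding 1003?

Solve n(2n−1) ≤ 1003 for integer n.
n = 22 gives 946 ≤ 1003, while n = 23 gives 1035 > 1003; so the answer is 946.

946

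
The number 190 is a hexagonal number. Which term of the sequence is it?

Set n(2n−1) = 190, giving 2n² − n − 190 = 0.
The discriminant is 1 + 8·190 = 1521, and √1521 = 39.
So n = (1 + 39) / 4 = 40/4 = 10.
Check: 10·(2·10 − 1) = 190. ✓

10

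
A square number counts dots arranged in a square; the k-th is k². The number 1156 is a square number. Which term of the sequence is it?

34

We need n² = 1156, so n = √1156 = 34.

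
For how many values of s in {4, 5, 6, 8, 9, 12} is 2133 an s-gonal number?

1

s = 4: P(4, 46) = 2116 and P(4, 47) = 2209; 2133 is not s-gonal.
s = 5: P(5, 37) = 2035 and P(5, 38) = 2147; 2133 is not s-gonal.
s = 6: P(6, 32) = 2016 and P(6, 33) = 2145; 2133 is not s-gonal.
s = 8: P(8, 27) = 2133. ✓
s = 9: P(9, 25) = 2125 and P(9, 26) = 2301; 2133 is not s-gonal.
s = 12: P(12, 21) = 2121 and P(12, 22) = 2332; 2133 is not s-gonal.
Hits: s ∈ {8} → 1.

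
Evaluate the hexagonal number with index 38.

2850

The 38th hexagonal number is n(2n−1) with n = 38.
38·(2·38 − 1) = 38·75 = 2850.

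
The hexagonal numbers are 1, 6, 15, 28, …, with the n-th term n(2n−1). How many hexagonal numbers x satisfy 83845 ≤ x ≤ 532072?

The n-th hexagonal number is n(2n−1).
Smallest index with value ≥ 83845: n = 205 (giving 83845).
Largest index with value ≤ 532072: n = 516 (giving 531996).
Indices 205 through 516: 312 terms.

312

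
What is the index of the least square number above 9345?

97

Solve n² > 9345 for integer n.
The largest n with value ≤ 9345 is 96 (since 9216 ≤ 9345 < 9409), so the first above is n = 97, value 9409.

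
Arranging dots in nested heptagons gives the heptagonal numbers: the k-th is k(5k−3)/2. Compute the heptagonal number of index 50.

The 50th heptagonal number is n(5n−3)/2 with n = 50.
50·(5·50 − 3)/2 = 50·247/2 = 6175.

6175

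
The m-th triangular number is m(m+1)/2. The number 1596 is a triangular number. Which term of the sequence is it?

56

Set n(n+1)/2 = 1596, giving n² + n − 3192 = 0.
The discriminant is 1 + 8·1596 = 12769, and √12769 = 113.
So n = (-1 + 113) / 2 = 112/2 = 56.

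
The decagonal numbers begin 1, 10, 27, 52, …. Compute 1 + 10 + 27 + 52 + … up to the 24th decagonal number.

18700

Σ i(4i−3) = 4Σi² − 3Σi over i = 1..24.
Σi = 300 and Σi² = 4900.
4·4900 − 3·300 = 18700.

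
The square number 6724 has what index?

We need n² = 6724, so n = √6724 = 82.

82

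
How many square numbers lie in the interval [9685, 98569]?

The n-th square number is n².
Smallest index with value ≥ 9685: n = 99 (giving 9801).
Largest index with value ≤ 98569: n = 313 (giving 97969).
Indices 99 through 313: 215 terms.

215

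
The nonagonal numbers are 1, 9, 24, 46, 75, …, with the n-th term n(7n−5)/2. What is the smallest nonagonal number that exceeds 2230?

2301

Solve n(7n−5)/2 > 2230 for integer n.
The largest n with value ≤ 2230 is 25 (since 2125 ≤ 2230 < 2301), so the first above is n = 26, value 2301.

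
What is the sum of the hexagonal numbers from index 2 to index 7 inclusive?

251

Σ i(2i−1) = 2Σi² − Σi over i = 2..7.
Σi = 28 − 1 = 27 and Σi² = 140 − 1 = 139.
2·139 − 1·27 = 251.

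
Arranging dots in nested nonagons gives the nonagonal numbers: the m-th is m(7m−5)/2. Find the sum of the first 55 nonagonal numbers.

Σ i(7i−5)/2 = (7Σi² − 5Σi) / 2 over i = 1..55.
Σi = 1540 and Σi² = 56980.
(7·56980 − 5·1540) / 2 = 391160/2 = 195580.

195580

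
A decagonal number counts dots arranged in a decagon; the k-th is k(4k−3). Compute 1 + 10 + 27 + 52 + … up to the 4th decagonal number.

Σ i(4i−3) = 4Σi² − 3Σi over i = 1..4.
Σi = 10 and Σi² = 30.
4·30 − 3·10 = 90.

90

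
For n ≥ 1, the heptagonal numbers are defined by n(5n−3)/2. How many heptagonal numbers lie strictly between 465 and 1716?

The n-th heptagonal number is n(5n−3)/2.
Smallest index with value > 465: n = 14 (giving 469).
Largest index with value < 1716: n = 26 (giving 1651).
Indices 14 through 26: 13 terms.

13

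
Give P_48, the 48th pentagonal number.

3432

The 48th pentagonal number is n(3n−1)/2 with n = 48.
48·(3·48 − 1)/2 = 48·143/2 = 3432.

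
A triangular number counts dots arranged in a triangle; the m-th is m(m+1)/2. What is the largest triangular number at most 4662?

4656

Solve n(n+1)/2 ≤ 4662 for integer n.
n = 96 gives 4656 ≤ 4662, while n = 97 gives 4753 > 4662; so the answer is 4656.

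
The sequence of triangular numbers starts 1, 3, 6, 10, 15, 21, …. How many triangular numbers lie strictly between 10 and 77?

The n-th triangular number is n(n+1)/2.
Smallest index with value > 10: n = 5 (giving 15).
Largest index with value < 77: n = 11 (giving 66).
Indices 5 through 11: 7 terms.

7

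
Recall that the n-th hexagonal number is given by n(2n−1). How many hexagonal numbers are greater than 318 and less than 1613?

The n-th hexagonal number is n(2n−1).
Smallest index with value > 318: n = 13 (giving 325).
Largest index with value < 1613: n = 28 (giving 1540).
Indices 13 through 28: 16 terms.

16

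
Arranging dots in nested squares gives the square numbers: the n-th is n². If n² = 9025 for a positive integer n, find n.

We need n² = 9025, so n = √9025 = 95.

95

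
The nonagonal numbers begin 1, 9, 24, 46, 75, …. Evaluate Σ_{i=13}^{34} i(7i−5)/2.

44330

Σ i(7i−5)/2 = (7Σi² − 5Σi) / 2 over i = 13..34.
Σi = 595 − 78 = 517 and Σi² = 13685 − 650 = 13035.
(7·13035 − 5·517) / 2 = 88660/2 = 44330.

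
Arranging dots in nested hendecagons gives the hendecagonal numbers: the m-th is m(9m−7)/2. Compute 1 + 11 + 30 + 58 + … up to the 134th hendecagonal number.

Σ i(9i−7)/2 = (9Σi² − 7Σi) / 2 over i = 1..134.
Σi = 9045 and Σi² = 811035.
(9·811035 − 7·9045) / 2 = 7236000/2 = 3618000.

3618000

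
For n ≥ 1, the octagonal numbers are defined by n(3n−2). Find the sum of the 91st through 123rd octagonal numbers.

1135365

Σ i(3i−2) = 3Σi² − 2Σi over i = 91..123.
Σi = 7626 − 4095 = 3531 and Σi² = 627874 − 247065 = 380809.
3·380809 − 2·3531 = 1135365.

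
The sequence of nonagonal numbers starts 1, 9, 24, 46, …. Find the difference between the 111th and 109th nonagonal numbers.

111·(7·111 − 5)/2 = 42846 and 109·(7·109 − 5)/2 = 41311.
Difference: 42846 − 41311 = 1535.

1535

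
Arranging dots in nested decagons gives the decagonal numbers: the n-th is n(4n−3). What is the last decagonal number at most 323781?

321772

Solve n(4n−3) ≤ 323781 for integer n.
n = 284 gives 321772 ≤ 323781, while n = 285 gives 324045 > 323781; so the answer is 321772.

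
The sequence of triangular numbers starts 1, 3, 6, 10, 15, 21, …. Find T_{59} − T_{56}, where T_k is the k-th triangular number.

174

59·60/2 = 1770 and 56·57/2 = 1596.
Difference: 1770 − 1596 = 174.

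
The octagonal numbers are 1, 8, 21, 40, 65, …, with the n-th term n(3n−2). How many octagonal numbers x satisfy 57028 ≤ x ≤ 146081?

The n-th octagonal number is n(3n−2).
Smallest index with value ≥ 57028: n = 139 (giving 57685).
Largest index with value ≤ 146081: n = 221 (giving 146081).
Indices 139 through 221: 83 terms.

83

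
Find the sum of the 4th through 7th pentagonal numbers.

178

Σ i(3i−1)/2 = (3Σi² − Σi) / 2 over i = 4..7.
Σi = 28 − 6 = 22 and Σi² = 140 − 14 = 126.
(3·126 − 1·22) / 2 = 356/2 = 178.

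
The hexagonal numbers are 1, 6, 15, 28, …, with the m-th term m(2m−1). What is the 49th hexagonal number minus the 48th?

193

Consecutive hexagonal numbers differ by 4n − 3: here 4·49 − 3 = 193.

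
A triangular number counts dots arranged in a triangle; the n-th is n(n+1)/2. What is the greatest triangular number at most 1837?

1830

Solve n(n+1)/2 ≤ 1837 for integer n.
n = 60 gives 1830 ≤ 1837, while n = 61 gives 1891 > 1837; so the answer is 1830.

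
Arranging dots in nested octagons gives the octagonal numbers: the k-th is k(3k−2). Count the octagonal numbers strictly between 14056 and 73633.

88

The n-th octagonal number is n(3n−2).
Smallest index with value > 14056: n = 69 (giving 14145).
Largest index with value < 73633: n = 156 (giving 72696).
Indices 69 through 156: 88 terms.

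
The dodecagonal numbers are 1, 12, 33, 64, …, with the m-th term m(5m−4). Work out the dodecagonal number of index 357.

635817

The 357th dodecagonal number is n(5n−4) with n = 357.
357·(5·357 − 4) = 357·1781 = 635817.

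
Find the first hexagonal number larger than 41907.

42486

Solve n(2n−1) > 41907 for integer n.
The largest n with value ≤ 41907 is 145 (since 41905 ≤ 41907 < 42486), so the first above is n = 146, value 42486.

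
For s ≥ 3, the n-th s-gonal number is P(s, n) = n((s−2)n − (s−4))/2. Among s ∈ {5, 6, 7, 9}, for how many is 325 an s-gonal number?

2

s = 5: P(5, 14) = 287 and P(5, 15) = 330; 325 is not s-gonal.
s = 6: P(6, 13) = 325. ✓
s = 7: P(7, 11) = 286 and P(7, 12) = 342; 325 is not s-gonal.
s = 9: P(9, 10) = 325. ✓
Hits: s ∈ {6, 9} → 2.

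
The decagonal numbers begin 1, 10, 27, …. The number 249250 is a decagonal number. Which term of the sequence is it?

Set n(4n−3) = 249250, giving 4n² − 3n − 249250 = 0.
The discriminant is 9 + 16·249250 = 3988009, and √3988009 = 1997.
So n = (3 + 1997) / 8 = 2000/8 = 250.
Check: 250·(4·250 − 3) = 249250. ✓

250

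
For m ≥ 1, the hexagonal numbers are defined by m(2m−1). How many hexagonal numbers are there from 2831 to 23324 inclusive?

The n-th hexagonal number is n(2n−1).
Smallest index with value ≥ 2831: n = 38 (giving 2850).
Largest index with value ≤ 23324: n = 108 (giving 23220).
Indices 38 through 108: 71 terms.

71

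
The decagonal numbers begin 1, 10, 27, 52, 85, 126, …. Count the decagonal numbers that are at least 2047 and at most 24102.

The n-th decagonal number is n(4n−3).
Smallest index with value ≥ 2047: n = 23 (giving 2047).
Largest index with value ≤ 24102: n = 78 (giving 24102).
Indices 23 through 78: 56 terms.

56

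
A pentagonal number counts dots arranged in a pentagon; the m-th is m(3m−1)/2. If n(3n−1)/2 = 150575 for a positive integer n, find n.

Set n(3n−1)/2 = 150575, giving 3n² − n − 301150 = 0.
The discriminant is 1 + 24·150575 = 3613801, and √3613801 = 1901.
So n = (1 + 1901) / 6 = 1902/6 = 317.

317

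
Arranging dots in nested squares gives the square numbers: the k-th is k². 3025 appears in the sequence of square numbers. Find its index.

We need n² = 3025, so n = √3025 = 55.

55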